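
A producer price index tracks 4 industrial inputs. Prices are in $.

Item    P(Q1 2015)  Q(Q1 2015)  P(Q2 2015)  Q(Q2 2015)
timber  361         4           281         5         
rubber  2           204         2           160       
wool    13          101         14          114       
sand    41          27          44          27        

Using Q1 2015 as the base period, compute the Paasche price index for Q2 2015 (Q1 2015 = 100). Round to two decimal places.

95.65

Paasche price index uses current-period quantities as weights.
ΣP(Q2 2015)·Q(Q2 2015) = 281×5 + 2×160 + 14×114 + 44×27 = 1405 + 320 + 1596 + 1188 = 4509
ΣP(Q1 2015)·Q(Q2 2015) = 361×5 + 2×160 + 13×114 + 41×27 = 1805 + 320 + 1482 + 1107 = 4714
Index = 4509 / 4714 × 100 = 95.6513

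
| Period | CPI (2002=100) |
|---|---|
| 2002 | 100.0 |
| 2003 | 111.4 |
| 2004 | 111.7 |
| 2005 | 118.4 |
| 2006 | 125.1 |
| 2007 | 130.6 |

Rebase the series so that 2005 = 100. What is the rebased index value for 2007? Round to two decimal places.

110.30

Rebased(2007) = 130.6 / 118.4 × 100 = 110.3041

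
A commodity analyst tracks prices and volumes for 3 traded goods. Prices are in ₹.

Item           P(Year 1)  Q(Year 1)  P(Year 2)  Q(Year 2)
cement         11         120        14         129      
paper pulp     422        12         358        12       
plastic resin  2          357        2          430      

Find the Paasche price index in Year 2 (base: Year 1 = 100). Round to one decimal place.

Paasche price index uses current-period quantities as weights.
ΣP(Year 2)·Q(Year 2) = 14×129 + 358×12 + 2×430 = 1806 + 4296 + 860 = 6962
ΣP(Year 1)·Q(Year 2) = 11×129 + 422×12 + 2×430 = 1419 + 5064 + 860 = 7343
Index = 6962 / 7343 × 100 = 94.8114

94.8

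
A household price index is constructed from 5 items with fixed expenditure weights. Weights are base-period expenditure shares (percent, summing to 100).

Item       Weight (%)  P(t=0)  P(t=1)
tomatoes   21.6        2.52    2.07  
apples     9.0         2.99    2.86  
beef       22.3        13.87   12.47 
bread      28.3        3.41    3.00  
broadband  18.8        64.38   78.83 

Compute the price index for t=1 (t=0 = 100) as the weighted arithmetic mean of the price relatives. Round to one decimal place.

tomatoes: 21.6 × (2.07/2.52) = 21.6 × 0.821429 = 17.7429
apples: 9.0 × (2.86/2.99) = 9.0 × 0.956522 = 8.6087
beef: 22.3 × (12.47/13.87) = 22.3 × 0.899063 = 20.0491
bread: 28.3 × (3.00/3.41) = 28.3 × 0.879765 = 24.8974
broadband: 18.8 × (78.83/64.38) = 18.8 × 1.224449 = 23.0196
Index = Σ wᵢ·(p₁ᵢ/p₀ᵢ) = 17.7429 + 8.6087 + 20.0491 + 24.8974 + 23.0196 = 94.3176

94.3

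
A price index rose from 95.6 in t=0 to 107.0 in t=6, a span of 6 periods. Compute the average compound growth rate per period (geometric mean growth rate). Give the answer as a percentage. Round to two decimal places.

Growth factor = (107.0/95.6)^(1/6) = (1.119247)^(1/6) = 1.018953
Growth rate = 1.018953 − 1 = 0.018953 = 1.8953%

1.90%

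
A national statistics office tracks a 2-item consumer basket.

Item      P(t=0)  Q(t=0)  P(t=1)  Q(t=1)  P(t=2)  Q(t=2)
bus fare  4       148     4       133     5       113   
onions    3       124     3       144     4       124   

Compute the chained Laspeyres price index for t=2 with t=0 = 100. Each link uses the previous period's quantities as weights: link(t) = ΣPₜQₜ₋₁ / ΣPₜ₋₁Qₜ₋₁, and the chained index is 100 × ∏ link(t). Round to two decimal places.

128.73

Link t=0→t=1:
ΣP(t=1)Q(t=0) = 4×148 + 3×124 = 592 + 372 = 964
ΣP(t=0)Q(t=0) = 4×148 + 3×124 = 592 + 372 = 964
link = 964/964 = 1.000000
Link t=1→t=2:
ΣP(t=2)Q(t=1) = 5×133 + 4×144 = 665 + 576 = 1241
ΣP(t=1)Q(t=1) = 4×133 + 3×144 = 532 + 432 = 964
link = 1241/964 = 1.287344
Chained index = 100 × 1.000000 × 1.287344 = 128.7344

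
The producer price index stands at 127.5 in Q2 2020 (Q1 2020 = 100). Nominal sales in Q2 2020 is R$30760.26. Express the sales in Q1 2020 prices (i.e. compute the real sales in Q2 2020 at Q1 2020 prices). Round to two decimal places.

Real = Nominal ÷ (Index/100) = 30760.26 ÷ (127.5/100)
     = 30760.26 ÷ 1.275 = 24125.6941

24125.69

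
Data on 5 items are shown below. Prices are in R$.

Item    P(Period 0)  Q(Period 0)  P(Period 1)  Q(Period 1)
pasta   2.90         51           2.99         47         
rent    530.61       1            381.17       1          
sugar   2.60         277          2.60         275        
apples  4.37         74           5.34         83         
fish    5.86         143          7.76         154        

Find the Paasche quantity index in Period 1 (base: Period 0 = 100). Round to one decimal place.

Paasche quantity index uses current-period prices as weights.
ΣP(Period 1)·Q(Period 1) = 2.99×47 + 381.17×1 + 2.60×275 + 5.34×83 + 7.76×154 = 140.53 + 381.17 + 715 + 443.22 + 1195.04 = 2874.96
ΣP(Period 1)·Q(Period 0) = 2.99×51 + 381.17×1 + 2.60×277 + 5.34×74 + 7.76×143 = 152.49 + 381.17 + 720.2 + 395.16 + 1109.68 = 2758.7
Index = 2874.96 / 2758.7 × 100 = 104.2143

104.2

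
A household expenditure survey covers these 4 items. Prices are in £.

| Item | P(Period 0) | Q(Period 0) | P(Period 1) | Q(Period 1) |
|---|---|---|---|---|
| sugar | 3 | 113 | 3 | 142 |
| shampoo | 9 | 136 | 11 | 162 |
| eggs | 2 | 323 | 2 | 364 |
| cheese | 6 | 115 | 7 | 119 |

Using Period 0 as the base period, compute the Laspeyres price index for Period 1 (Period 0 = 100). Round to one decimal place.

113.3

Laspeyres price index uses base-period quantities as weights.
ΣP(Period 1)·Q(Period 0) = 3×113 + 11×136 + 2×323 + 7×115 = 339 + 1496 + 646 + 805 = 3286
ΣP(Period 0)·Q(Period 0) = 3×113 + 9×136 + 2×323 + 6×115 = 339 + 1224 + 646 + 690 = 2899
Index = 3286 / 2899 × 100 = 113.3494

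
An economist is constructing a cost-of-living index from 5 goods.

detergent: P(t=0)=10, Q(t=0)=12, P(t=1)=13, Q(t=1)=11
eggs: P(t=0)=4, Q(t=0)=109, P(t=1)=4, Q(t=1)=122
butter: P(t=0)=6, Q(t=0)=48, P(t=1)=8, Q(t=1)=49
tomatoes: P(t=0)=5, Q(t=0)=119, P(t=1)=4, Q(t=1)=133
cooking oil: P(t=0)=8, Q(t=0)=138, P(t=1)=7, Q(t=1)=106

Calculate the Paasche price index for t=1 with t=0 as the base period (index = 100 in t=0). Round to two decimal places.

Paasche price index uses current-period quantities as weights.
ΣP(t=1)·Q(t=1) = 13×11 + 4×122 + 8×49 + 4×133 + 7×106 = 143 + 488 + 392 + 532 + 742 = 2297
ΣP(t=0)·Q(t=1) = 10×11 + 4×122 + 6×49 + 5×133 + 8×106 = 110 + 488 + 294 + 665 + 848 = 2405
Index = 2297 / 2405 × 100 = 95.5094

95.51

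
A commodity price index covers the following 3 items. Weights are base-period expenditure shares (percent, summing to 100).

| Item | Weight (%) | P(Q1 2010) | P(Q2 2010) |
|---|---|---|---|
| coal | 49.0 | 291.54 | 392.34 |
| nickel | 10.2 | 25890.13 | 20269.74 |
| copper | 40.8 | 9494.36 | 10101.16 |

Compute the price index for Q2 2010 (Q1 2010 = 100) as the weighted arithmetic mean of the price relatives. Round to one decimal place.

117.3

coal: 49.0 × (392.34/291.54) = 49.0 × 1.345750 = 65.9418
nickel: 10.2 × (20269.74/25890.13) = 10.2 × 0.782914 = 7.9857
copper: 40.8 × (10101.16/9494.36) = 40.8 × 1.063912 = 43.4076
Index = Σ wᵢ·(p₁ᵢ/p₀ᵢ) = 65.9418 + 7.9857 + 43.4076 = 117.3351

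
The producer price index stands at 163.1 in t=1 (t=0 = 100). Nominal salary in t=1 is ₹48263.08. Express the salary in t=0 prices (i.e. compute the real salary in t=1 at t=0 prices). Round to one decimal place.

Real = Nominal ÷ (Index/100) = 48263.08 ÷ (163.1/100)
     = 48263.08 ÷ 1.631 = 29591.0975

29591.1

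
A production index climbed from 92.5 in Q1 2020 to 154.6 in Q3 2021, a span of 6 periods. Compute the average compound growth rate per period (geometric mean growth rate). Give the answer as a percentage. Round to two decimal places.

Growth factor = (154.6/92.5)^(1/6) = (1.671351)^(1/6) = 1.089376
Growth rate = 1.089376 − 1 = 0.089376 = 8.9376%

8.94%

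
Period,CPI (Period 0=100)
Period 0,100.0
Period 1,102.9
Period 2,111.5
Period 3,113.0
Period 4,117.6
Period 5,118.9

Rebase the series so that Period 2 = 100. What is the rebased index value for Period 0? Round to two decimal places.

89.69

Rebased(Period 0) = 100.0 / 111.5 × 100 = 89.6861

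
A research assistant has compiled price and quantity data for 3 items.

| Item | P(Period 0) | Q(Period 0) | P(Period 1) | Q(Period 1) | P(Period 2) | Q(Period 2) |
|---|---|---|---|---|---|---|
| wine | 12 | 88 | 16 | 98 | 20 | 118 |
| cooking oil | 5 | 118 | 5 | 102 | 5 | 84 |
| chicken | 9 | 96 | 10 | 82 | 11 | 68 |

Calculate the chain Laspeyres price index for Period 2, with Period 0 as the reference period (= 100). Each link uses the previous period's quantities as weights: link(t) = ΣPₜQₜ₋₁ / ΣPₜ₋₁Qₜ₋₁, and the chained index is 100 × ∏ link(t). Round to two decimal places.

Link Period 0→Period 1:
ΣP(Period 1)Q(Period 0) = 16×88 + 5×118 + 10×96 = 1408 + 590 + 960 = 2958
ΣP(Period 0)Q(Period 0) = 12×88 + 5×118 + 9×96 = 1056 + 590 + 864 = 2510
link = 2958/2510 = 1.178486
Link Period 1→Period 2:
ΣP(Period 2)Q(Period 1) = 20×98 + 5×102 + 11×82 = 1960 + 510 + 902 = 3372
ΣP(Period 1)Q(Period 1) = 16×98 + 5×102 + 10×82 = 1568 + 510 + 820 = 2898
link = 3372/2898 = 1.163561
Chained index = 100 × 1.178486 × 1.163561 = 137.1241

137.12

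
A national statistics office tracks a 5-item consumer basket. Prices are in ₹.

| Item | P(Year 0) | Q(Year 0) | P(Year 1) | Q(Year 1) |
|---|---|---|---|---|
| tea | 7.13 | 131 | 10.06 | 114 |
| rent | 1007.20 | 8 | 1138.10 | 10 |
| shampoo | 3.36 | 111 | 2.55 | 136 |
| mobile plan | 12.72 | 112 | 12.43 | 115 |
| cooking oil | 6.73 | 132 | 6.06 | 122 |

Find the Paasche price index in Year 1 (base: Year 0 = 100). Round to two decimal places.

Paasche price index uses current-period quantities as weights.
ΣP(Year 1)·Q(Year 1) = 10.06×114 + 1138.10×10 + 2.55×136 + 12.43×115 + 6.06×122 = 1146.84 + 11381 + 346.8 + 1429.45 + 739.32 = 15043.41
ΣP(Year 0)·Q(Year 1) = 7.13×114 + 1007.20×10 + 3.36×136 + 12.72×115 + 6.73×122 = 812.82 + 10072 + 456.96 + 1462.8 + 821.06 = 13625.64
Index = 15043.41 / 13625.64 × 100 = 110.4052

110.41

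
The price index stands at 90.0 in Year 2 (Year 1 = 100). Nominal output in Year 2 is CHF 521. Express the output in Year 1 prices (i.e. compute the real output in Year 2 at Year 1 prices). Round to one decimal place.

Real = Nominal ÷ (Index/100) = 521 ÷ (90.0/100)
     = 521 ÷ 0.900 = 578.8889

578.9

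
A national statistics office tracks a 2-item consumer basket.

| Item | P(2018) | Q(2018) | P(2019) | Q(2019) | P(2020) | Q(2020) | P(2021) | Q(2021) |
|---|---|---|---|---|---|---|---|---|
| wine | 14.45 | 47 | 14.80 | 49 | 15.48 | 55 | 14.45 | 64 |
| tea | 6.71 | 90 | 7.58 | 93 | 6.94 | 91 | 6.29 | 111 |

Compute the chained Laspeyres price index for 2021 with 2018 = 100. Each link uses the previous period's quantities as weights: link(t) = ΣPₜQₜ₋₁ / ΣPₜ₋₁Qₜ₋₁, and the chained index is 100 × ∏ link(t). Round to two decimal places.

97.19

Link 2018→2019:
ΣP(2019)Q(2018) = 14.80×47 + 7.58×90 = 695.6 + 682.2 = 1377.8
ΣP(2018)Q(2018) = 14.45×47 + 6.71×90 = 679.15 + 603.9 = 1283.05
link = 1377.8/1283.05 = 1.073847
Link 2019→2020:
ΣP(2020)Q(2019) = 15.48×49 + 6.94×93 = 758.52 + 645.42 = 1403.94
ΣP(2019)Q(2019) = 14.80×49 + 7.58×93 = 725.2 + 704.94 = 1430.14
link = 1403.94/1430.14 = 0.981680
Link 2020→2021:
ΣP(2021)Q(2020) = 14.45×55 + 6.29×91 = 794.75 + 572.39 = 1367.14
ΣP(2020)Q(2020) = 15.48×55 + 6.94×91 = 851.4 + 631.54 = 1482.94
link = 1367.14/1482.94 = 0.921912
Chained index = 100 × 1.073847 × 0.981680 × 0.921912 = 97.1856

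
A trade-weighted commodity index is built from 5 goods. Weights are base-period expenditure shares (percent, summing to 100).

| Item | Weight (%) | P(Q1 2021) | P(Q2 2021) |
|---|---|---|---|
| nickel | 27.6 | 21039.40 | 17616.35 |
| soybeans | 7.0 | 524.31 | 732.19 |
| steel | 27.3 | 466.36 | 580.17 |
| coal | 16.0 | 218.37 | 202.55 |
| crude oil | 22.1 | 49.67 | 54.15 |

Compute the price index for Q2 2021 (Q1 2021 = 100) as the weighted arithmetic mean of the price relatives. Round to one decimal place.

105.8

nickel: 27.6 × (17616.35/21039.40) = 27.6 × 0.837303 = 23.1096
soybeans: 7.0 × (732.19/524.31) = 7.0 × 1.396483 = 9.7754
steel: 27.3 × (580.17/466.36) = 27.3 × 1.244039 = 33.9623
coal: 16.0 × (202.55/218.37) = 16.0 × 0.927554 = 14.8409
crude oil: 22.1 × (54.15/49.67) = 22.1 × 1.090195 = 24.0933
Index = Σ wᵢ·(p₁ᵢ/p₀ᵢ) = 23.1096 + 9.7754 + 33.9623 + 14.8409 + 24.0933 = 105.7814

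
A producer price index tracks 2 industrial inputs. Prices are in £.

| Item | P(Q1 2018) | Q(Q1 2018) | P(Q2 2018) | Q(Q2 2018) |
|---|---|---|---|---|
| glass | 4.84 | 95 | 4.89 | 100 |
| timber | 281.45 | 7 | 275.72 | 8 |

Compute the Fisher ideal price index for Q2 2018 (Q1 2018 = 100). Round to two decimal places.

98.53

Laspeyres component (base-period weights):
ΣP(Q2 2018)Q(Q1 2018) = 4.89×95 + 275.72×7 = 464.55 + 1930.04 = 2394.59
ΣP(Q1 2018)Q(Q1 2018) = 4.84×95 + 281.45×7 = 459.8 + 1970.15 = 2429.95
L = 2394.59 / 2429.95 × 100 = 98.5448
Paasche component (current-period weights):
ΣP(Q2 2018)Q(Q2 2018) = 4.89×100 + 275.72×8 = 489 + 2205.76 = 2694.76
ΣP(Q1 2018)Q(Q2 2018) = 4.84×100 + 281.45×8 = 484 + 2251.6 = 2735.6
P = 2694.76 / 2735.6 × 100 = 98.5071
Fisher = √(L × P) = √(98.5448 × 98.5071) = 98.5260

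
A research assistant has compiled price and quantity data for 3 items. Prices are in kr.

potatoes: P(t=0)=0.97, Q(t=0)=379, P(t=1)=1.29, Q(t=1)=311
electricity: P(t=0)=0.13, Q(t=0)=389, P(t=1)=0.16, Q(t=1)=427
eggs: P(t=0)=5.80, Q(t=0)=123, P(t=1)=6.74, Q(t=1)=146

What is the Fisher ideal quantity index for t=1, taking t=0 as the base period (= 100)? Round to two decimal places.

105.86

Laspeyres component (base-period weights):
ΣP(t=0)Q(t=1) = 0.97×311 + 0.13×427 + 5.80×146 = 301.67 + 55.51 + 846.8 = 1203.98
ΣP(t=0)Q(t=0) = 0.97×379 + 0.13×389 + 5.80×123 = 367.63 + 50.57 + 713.4 = 1131.6
L = 1203.98 / 1131.6 × 100 = 106.3963
Paasche component (current-period weights):
ΣP(t=1)Q(t=1) = 1.29×311 + 0.16×427 + 6.74×146 = 401.19 + 68.32 + 984.04 = 1453.55
ΣP(t=1)Q(t=0) = 1.29×379 + 0.16×389 + 6.74×123 = 488.91 + 62.24 + 829.02 = 1380.17
P = 1453.55 / 1380.17 × 100 = 105.3167
Fisher = √(L × P) = √(106.3963 × 105.3167) = 105.8551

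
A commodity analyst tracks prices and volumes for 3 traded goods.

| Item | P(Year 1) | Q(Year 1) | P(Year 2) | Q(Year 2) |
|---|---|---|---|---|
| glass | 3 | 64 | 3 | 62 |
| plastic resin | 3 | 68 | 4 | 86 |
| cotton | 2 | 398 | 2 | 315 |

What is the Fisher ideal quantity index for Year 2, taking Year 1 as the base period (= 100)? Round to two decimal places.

91.08

Laspeyres component (base-period weights):
ΣP(Year 1)Q(Year 2) = 3×62 + 3×86 + 2×315 = 186 + 258 + 630 = 1074
ΣP(Year 1)Q(Year 1) = 3×64 + 3×68 + 2×398 = 192 + 204 + 796 = 1192
L = 1074 / 1192 × 100 = 90.1007
Paasche component (current-period weights):
ΣP(Year 2)Q(Year 2) = 3×62 + 4×86 + 2×315 = 186 + 344 + 630 = 1160
ΣP(Year 2)Q(Year 1) = 3×64 + 4×68 + 2×398 = 192 + 272 + 796 = 1260
P = 1160 / 1260 × 100 = 92.0635
Fisher = √(L × P) = √(90.1007 × 92.0635) = 91.0768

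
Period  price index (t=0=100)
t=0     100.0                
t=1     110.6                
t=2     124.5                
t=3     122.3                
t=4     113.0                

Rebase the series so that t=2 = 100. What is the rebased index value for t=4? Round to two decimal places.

Rebased(t=4) = 113.0 / 124.5 × 100 = 90.7631

90.76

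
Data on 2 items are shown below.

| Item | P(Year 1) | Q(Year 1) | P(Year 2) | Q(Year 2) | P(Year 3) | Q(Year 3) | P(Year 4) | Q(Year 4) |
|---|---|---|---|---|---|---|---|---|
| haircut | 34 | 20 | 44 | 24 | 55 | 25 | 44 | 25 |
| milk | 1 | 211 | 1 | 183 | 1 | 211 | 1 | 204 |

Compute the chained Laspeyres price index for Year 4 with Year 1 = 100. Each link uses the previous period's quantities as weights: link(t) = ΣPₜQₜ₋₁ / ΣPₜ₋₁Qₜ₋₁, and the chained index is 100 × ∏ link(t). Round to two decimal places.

Link Year 1→Year 2:
ΣP(Year 2)Q(Year 1) = 44×20 + 1×211 = 880 + 211 = 1091
ΣP(Year 1)Q(Year 1) = 34×20 + 1×211 = 680 + 211 = 891
link = 1091/891 = 1.224467
Link Year 2→Year 3:
ΣP(Year 3)Q(Year 2) = 55×24 + 1×183 = 1320 + 183 = 1503
ΣP(Year 2)Q(Year 2) = 44×24 + 1×183 = 1056 + 183 = 1239
link = 1503/1239 = 1.213075
Link Year 3→Year 4:
ΣP(Year 4)Q(Year 3) = 44×25 + 1×211 = 1100 + 211 = 1311
ΣP(Year 3)Q(Year 3) = 55×25 + 1×211 = 1375 + 211 = 1586
link = 1311/1586 = 0.826608
Chained index = 100 × 1.224467 × 1.213075 × 0.826608 = 122.7819

122.78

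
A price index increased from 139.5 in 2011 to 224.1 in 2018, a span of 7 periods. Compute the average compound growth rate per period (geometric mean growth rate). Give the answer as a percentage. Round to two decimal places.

7.01%

Growth factor = (224.1/139.5)^(1/7) = (1.606452)^(1/7) = 1.070064
Growth rate = 1.070064 − 1 = 0.070064 = 7.0064%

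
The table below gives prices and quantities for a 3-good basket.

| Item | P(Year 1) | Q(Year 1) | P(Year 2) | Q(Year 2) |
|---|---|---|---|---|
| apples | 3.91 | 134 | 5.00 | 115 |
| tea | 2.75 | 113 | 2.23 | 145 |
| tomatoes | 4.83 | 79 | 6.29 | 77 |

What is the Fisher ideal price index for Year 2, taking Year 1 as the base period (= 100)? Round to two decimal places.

Laspeyres component (base-period weights):
ΣP(Year 2)Q(Year 1) = 5.00×134 + 2.23×113 + 6.29×79 = 670 + 251.99 + 496.91 = 1418.9
ΣP(Year 1)Q(Year 1) = 3.91×134 + 2.75×113 + 4.83×79 = 523.94 + 310.75 + 381.57 = 1216.26
L = 1418.9 / 1216.26 × 100 = 116.6609
Paasche component (current-period weights):
ΣP(Year 2)Q(Year 2) = 5.00×115 + 2.23×145 + 6.29×77 = 575 + 323.35 + 484.33 = 1382.68
ΣP(Year 1)Q(Year 2) = 3.91×115 + 2.75×145 + 4.83×77 = 449.65 + 398.75 + 371.91 = 1220.31
P = 1382.68 / 1220.31 × 100 = 113.3056
Fisher = √(L × P) = √(116.6609 × 113.3056) = 114.9710

114.97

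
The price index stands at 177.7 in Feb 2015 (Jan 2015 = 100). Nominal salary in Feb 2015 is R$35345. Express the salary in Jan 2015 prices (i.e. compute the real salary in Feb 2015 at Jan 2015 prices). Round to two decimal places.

19890.26

Real = Nominal ÷ (Index/100) = 35345 ÷ (177.7/100)
     = 35345 ÷ 1.777 = 19890.2645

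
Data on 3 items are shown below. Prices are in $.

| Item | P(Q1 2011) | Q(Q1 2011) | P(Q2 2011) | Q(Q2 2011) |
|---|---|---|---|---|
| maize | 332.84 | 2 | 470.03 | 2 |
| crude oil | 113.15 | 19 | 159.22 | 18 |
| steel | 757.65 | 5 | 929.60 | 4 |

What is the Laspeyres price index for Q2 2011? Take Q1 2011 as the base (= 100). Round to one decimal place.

130.4

Laspeyres price index uses base-period quantities as weights.
ΣP(Q2 2011)·Q(Q1 2011) = 470.03×2 + 159.22×19 + 929.60×5 = 940.06 + 3025.18 + 4648 = 8613.24
ΣP(Q1 2011)·Q(Q1 2011) = 332.84×2 + 113.15×19 + 757.65×5 = 665.68 + 2149.85 + 3788.25 = 6603.78
Index = 8613.24 / 6603.78 × 100 = 130.4289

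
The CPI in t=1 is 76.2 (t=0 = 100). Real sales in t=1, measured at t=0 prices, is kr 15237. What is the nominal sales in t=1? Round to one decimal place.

11610.6

Nominal = Real × (Index/100) = 15237 × (76.2/100)
        = 15237 × 0.762 = 11610.5940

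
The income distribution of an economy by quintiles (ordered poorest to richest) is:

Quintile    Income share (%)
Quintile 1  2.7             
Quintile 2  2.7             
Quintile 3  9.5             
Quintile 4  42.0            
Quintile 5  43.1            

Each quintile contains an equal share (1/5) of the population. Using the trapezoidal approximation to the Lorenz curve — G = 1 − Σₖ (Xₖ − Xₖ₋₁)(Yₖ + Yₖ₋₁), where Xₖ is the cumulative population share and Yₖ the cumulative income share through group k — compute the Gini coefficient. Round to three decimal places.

Cumulative income shares Yₖ: 0.0270, 0.0540, 0.1490, 0.5690, 1.0000
Σ (Xₖ−Xₖ₋₁)(Yₖ+Yₖ₋₁) = (1/5)(0.0270+0.0000) + (1/5)(0.0540+0.0270) + (1/5)(0.1490+0.0540) + (1/5)(0.5690+0.1490) + (1/5)(1.0000+0.5690)
  = 0.0054 + 0.0162 + 0.0406 + 0.1436 + 0.3138 = 0.5196
G = 1 − 0.5196 = 0.4804

0.480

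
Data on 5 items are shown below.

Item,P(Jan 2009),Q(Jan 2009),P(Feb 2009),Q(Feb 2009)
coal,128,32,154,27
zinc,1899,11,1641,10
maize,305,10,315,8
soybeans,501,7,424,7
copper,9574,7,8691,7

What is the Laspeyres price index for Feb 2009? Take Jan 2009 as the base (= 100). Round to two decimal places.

Laspeyres price index uses base-period quantities as weights.
ΣP(Feb 2009)·Q(Jan 2009) = 154×32 + 1641×11 + 315×10 + 424×7 + 8691×7 = 4928 + 18051 + 3150 + 2968 + 60837 = 89934
ΣP(Jan 2009)·Q(Jan 2009) = 128×32 + 1899×11 + 305×10 + 501×7 + 9574×7 = 4096 + 20889 + 3050 + 3507 + 67018 = 98560
Index = 89934 / 98560 × 100 = 91.2480

91.25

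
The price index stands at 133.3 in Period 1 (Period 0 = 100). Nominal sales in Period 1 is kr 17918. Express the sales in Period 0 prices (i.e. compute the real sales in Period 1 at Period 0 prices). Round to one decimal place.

13441.9

Real = Nominal ÷ (Index/100) = 17918 ÷ (133.3/100)
     = 17918 ÷ 1.333 = 13441.8605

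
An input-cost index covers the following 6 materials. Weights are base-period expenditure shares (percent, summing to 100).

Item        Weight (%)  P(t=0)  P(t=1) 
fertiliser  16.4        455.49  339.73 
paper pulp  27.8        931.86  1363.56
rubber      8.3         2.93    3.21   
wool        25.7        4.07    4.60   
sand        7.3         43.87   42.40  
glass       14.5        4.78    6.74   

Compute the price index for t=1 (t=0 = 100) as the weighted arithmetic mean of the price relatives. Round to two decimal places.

fertiliser: 16.4 × (339.73/455.49) = 16.4 × 0.745856 = 12.2320
paper pulp: 27.8 × (1363.56/931.86) = 27.8 × 1.463267 = 40.6788
rubber: 8.3 × (3.21/2.93) = 8.3 × 1.095563 = 9.0932
wool: 25.7 × (4.60/4.07) = 25.7 × 1.130221 = 29.0467
sand: 7.3 × (42.40/43.87) = 7.3 × 0.966492 = 7.0554
glass: 14.5 × (6.74/4.78) = 14.5 × 1.410042 = 20.4456
Index = Σ wᵢ·(p₁ᵢ/p₀ᵢ) = 12.2320 + 40.6788 + 9.0932 + 29.0467 + 7.0554 + 20.4456 = 118.5517

118.55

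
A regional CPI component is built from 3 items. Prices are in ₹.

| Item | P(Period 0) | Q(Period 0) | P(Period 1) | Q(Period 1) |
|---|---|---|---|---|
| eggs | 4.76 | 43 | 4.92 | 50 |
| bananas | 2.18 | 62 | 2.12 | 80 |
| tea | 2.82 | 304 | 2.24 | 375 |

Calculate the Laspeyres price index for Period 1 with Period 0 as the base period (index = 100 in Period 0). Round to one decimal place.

Laspeyres price index uses base-period quantities as weights.
ΣP(Period 1)·Q(Period 0) = 4.92×43 + 2.12×62 + 2.24×304 = 211.56 + 131.44 + 680.96 = 1023.96
ΣP(Period 0)·Q(Period 0) = 4.76×43 + 2.18×62 + 2.82×304 = 204.68 + 135.16 + 857.28 = 1197.12
Index = 1023.96 / 1197.12 × 100 = 85.5353

85.5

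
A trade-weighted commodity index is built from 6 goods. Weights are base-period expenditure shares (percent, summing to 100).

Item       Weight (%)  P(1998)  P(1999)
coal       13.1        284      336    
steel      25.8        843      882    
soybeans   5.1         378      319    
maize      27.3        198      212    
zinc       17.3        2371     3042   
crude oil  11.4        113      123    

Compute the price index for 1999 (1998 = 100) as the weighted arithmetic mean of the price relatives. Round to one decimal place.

coal: 13.1 × (336/284) = 13.1 × 1.183099 = 15.4986
steel: 25.8 × (882/843) = 25.8 × 1.046263 = 26.9936
soybeans: 5.1 × (319/378) = 5.1 × 0.843915 = 4.3040
maize: 27.3 × (212/198) = 27.3 × 1.070707 = 29.2303
zinc: 17.3 × (3042/2371) = 17.3 × 1.283003 = 22.1960
crude oil: 11.4 × (123/113) = 11.4 × 1.088496 = 12.4088
Index = Σ wᵢ·(p₁ᵢ/p₀ᵢ) = 15.4986 + 26.9936 + 4.3040 + 29.2303 + 22.1960 + 12.4088 = 110.6313

110.6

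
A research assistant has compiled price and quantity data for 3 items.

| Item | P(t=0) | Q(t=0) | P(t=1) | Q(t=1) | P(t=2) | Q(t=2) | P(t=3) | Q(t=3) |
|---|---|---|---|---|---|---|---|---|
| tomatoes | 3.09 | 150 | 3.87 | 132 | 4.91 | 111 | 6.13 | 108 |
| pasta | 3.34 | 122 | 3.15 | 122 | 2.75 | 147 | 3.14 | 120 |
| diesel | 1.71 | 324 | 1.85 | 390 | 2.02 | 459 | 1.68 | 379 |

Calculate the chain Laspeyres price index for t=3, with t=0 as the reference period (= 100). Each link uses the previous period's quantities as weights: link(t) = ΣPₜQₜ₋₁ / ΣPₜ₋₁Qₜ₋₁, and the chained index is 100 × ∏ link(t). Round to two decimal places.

Link t=0→t=1:
ΣP(t=1)Q(t=0) = 3.87×150 + 3.15×122 + 1.85×324 = 580.5 + 384.3 + 599.4 = 1564.2
ΣP(t=0)Q(t=0) = 3.09×150 + 3.34×122 + 1.71×324 = 463.5 + 407.48 + 554.04 = 1425.02
link = 1564.2/1425.02 = 1.097669
Link t=1→t=2:
ΣP(t=2)Q(t=1) = 4.91×132 + 2.75×122 + 2.02×390 = 648.12 + 335.5 + 787.8 = 1771.42
ΣP(t=1)Q(t=1) = 3.87×132 + 3.15×122 + 1.85×390 = 510.84 + 384.3 + 721.5 = 1616.64
link = 1771.42/1616.64 = 1.095742
Link t=2→t=3:
ΣP(t=3)Q(t=2) = 6.13×111 + 3.14×147 + 1.68×459 = 680.43 + 461.58 + 771.12 = 1913.13
ΣP(t=2)Q(t=2) = 4.91×111 + 2.75×147 + 2.02×459 = 545.01 + 404.25 + 927.18 = 1876.44
link = 1913.13/1876.44 = 1.019553
Chained index = 100 × 1.097669 × 1.095742 × 1.019553 = 122.6279

122.63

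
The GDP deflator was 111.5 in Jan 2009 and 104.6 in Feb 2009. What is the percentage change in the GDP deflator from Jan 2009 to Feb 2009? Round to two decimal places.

-6.19%

Change = (104.6 − 111.5) / 111.5 × 100
       = -6.9 / 111.5 × 100 = -6.1883%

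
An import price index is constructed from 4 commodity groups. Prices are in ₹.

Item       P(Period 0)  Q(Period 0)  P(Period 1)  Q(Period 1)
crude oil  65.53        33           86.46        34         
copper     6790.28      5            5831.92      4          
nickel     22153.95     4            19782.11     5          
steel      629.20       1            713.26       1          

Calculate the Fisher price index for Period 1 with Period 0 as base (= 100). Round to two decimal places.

89.32

Laspeyres component (base-period weights):
ΣP(Period 1)Q(Period 0) = 86.46×33 + 5831.92×5 + 19782.11×4 + 713.26×1 = 2853.18 + 29159.6 + 79128.44 + 713.26 = 111854.48
ΣP(Period 0)Q(Period 0) = 65.53×33 + 6790.28×5 + 22153.95×4 + 629.20×1 = 2162.49 + 33951.4 + 88615.8 + 629.2 = 125358.89
L = 111854.48 / 125358.89 × 100 = 89.2274
Paasche component (current-period weights):
ΣP(Period 1)Q(Period 1) = 86.46×34 + 5831.92×4 + 19782.11×5 + 713.26×1 = 2939.64 + 23327.68 + 98910.55 + 713.26 = 125891.13
ΣP(Period 0)Q(Period 1) = 65.53×34 + 6790.28×4 + 22153.95×5 + 629.20×1 = 2228.02 + 27161.12 + 110769.75 + 629.2 = 140788.09
P = 125891.13 / 140788.09 × 100 = 89.4189
Fisher = √(L × P) = √(89.2274 × 89.4189) = 89.3231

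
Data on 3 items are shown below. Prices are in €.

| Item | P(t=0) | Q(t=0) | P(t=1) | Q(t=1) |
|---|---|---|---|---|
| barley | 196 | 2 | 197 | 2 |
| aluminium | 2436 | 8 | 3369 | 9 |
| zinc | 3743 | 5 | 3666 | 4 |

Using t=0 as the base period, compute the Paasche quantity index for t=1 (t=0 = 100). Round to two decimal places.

Paasche quantity index uses current-period prices as weights.
ΣP(t=1)·Q(t=1) = 197×2 + 3369×9 + 3666×4 = 394 + 30321 + 14664 = 45379
ΣP(t=1)·Q(t=0) = 197×2 + 3369×8 + 3666×5 = 394 + 26952 + 18330 = 45676
Index = 45379 / 45676 × 100 = 99.3498

99.35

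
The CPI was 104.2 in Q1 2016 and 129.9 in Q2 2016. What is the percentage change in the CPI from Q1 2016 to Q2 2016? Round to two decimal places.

Change = (129.9 − 104.2) / 104.2 × 100
       = 25.7 / 104.2 × 100 = 24.6641%

24.66%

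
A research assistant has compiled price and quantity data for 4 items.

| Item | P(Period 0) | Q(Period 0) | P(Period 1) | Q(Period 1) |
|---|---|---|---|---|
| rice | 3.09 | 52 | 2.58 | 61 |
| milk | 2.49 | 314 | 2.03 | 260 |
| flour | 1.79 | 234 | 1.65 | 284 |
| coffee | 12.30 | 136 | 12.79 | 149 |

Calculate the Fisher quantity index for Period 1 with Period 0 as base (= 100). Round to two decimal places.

105.15

Laspeyres component (base-period weights):
ΣP(Period 0)Q(Period 1) = 3.09×61 + 2.49×260 + 1.79×284 + 12.30×149 = 188.49 + 647.4 + 508.36 + 1832.7 = 3176.95
ΣP(Period 0)Q(Period 0) = 3.09×52 + 2.49×314 + 1.79×234 + 12.30×136 = 160.68 + 781.86 + 418.86 + 1672.8 = 3034.2
L = 3176.95 / 3034.2 × 100 = 104.7047
Paasche component (current-period weights):
ΣP(Period 1)Q(Period 1) = 2.58×61 + 2.03×260 + 1.65×284 + 12.79×149 = 157.38 + 527.8 + 468.6 + 1905.71 = 3059.49
ΣP(Period 1)Q(Period 0) = 2.58×52 + 2.03×314 + 1.65×234 + 12.79×136 = 134.16 + 637.42 + 386.1 + 1739.44 = 2897.12
P = 3059.49 / 2897.12 × 100 = 105.6045
Fisher = √(L × P) = √(104.7047 × 105.6045) = 105.1537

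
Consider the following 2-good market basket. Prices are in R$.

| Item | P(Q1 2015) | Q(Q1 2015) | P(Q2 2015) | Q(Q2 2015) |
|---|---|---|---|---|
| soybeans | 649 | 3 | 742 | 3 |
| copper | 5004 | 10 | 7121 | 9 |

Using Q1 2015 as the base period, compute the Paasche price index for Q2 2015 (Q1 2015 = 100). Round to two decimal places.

141.15

Paasche price index uses current-period quantities as weights.
ΣP(Q2 2015)·Q(Q2 2015) = 742×3 + 7121×9 = 2226 + 64089 = 66315
ΣP(Q1 2015)·Q(Q2 2015) = 649×3 + 5004×9 = 1947 + 45036 = 46983
Index = 66315 / 46983 × 100 = 141.1468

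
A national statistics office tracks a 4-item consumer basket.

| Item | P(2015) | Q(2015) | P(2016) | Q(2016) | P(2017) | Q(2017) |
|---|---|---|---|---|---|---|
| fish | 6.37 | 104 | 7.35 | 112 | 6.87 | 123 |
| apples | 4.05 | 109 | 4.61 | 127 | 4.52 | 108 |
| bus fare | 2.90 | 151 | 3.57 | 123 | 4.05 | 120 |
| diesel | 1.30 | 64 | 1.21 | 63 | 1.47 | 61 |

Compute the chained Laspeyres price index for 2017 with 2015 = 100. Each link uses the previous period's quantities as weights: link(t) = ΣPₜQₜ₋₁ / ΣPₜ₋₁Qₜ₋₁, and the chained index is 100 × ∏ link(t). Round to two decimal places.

116.52

Link 2015→2016:
ΣP(2016)Q(2015) = 7.35×104 + 4.61×109 + 3.57×151 + 1.21×64 = 764.4 + 502.49 + 539.07 + 77.44 = 1883.4
ΣP(2015)Q(2015) = 6.37×104 + 4.05×109 + 2.90×151 + 1.30×64 = 662.48 + 441.45 + 437.9 + 83.2 = 1625.03
link = 1883.4/1625.03 = 1.158994
Link 2016→2017:
ΣP(2017)Q(2016) = 6.87×112 + 4.52×127 + 4.05×123 + 1.47×63 = 769.44 + 574.04 + 498.15 + 92.61 = 1934.24
ΣP(2016)Q(2016) = 7.35×112 + 4.61×127 + 3.57×123 + 1.21×63 = 823.2 + 585.47 + 439.11 + 76.23 = 1924.01
link = 1934.24/1924.01 = 1.005317
Chained index = 100 × 1.158994 × 1.005317 = 116.5156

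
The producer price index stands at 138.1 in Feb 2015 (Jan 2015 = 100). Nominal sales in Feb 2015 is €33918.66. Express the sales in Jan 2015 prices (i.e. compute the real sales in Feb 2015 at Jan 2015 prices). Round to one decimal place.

24560.9

Real = Nominal ÷ (Index/100) = 33918.66 ÷ (138.1/100)
     = 33918.66 ÷ 1.381 = 24560.9413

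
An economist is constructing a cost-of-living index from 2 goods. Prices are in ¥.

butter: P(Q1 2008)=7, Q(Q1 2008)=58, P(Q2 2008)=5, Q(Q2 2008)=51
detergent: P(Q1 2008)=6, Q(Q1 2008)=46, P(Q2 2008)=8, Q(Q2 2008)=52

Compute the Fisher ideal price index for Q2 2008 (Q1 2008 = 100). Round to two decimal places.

98.37

Laspeyres component (base-period weights):
ΣP(Q2 2008)Q(Q1 2008) = 5×58 + 8×46 = 290 + 368 = 658
ΣP(Q1 2008)Q(Q1 2008) = 7×58 + 6×46 = 406 + 276 = 682
L = 658 / 682 × 100 = 96.4809
Paasche component (current-period weights):
ΣP(Q2 2008)Q(Q2 2008) = 5×51 + 8×52 = 255 + 416 = 671
ΣP(Q1 2008)Q(Q2 2008) = 7×51 + 6×52 = 357 + 312 = 669
P = 671 / 669 × 100 = 100.2990
Fisher = √(L × P) = √(96.4809 × 100.2990) = 98.3714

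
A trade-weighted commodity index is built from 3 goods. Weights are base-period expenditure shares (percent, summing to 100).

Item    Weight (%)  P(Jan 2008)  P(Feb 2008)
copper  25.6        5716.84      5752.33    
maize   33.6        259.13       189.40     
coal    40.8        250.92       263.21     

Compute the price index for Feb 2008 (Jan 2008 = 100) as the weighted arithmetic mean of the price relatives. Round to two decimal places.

copper: 25.6 × (5752.33/5716.84) = 25.6 × 1.006208 = 25.7589
maize: 33.6 × (189.40/259.13) = 33.6 × 0.730907 = 24.5585
coal: 40.8 × (263.21/250.92) = 40.8 × 1.048980 = 42.7984
Index = Σ wᵢ·(p₁ᵢ/p₀ᵢ) = 25.7589 + 24.5585 + 42.7984 = 93.1158

93.12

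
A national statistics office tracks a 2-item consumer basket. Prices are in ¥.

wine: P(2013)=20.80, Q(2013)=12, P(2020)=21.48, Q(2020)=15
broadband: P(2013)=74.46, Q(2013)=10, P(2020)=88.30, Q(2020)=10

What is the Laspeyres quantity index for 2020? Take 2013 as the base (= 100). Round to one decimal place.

Laspeyres quantity index uses base-period prices as weights.
ΣP(2013)·Q(2020) = 20.80×15 + 74.46×10 = 312 + 744.6 = 1056.6
ΣP(2013)·Q(2013) = 20.80×12 + 74.46×10 = 249.6 + 744.6 = 994.2
Index = 1056.6 / 994.2 × 100 = 106.2764

106.3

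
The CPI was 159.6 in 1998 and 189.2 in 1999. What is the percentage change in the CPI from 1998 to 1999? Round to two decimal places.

18.55%

Change = (189.2 − 159.6) / 159.6 × 100
       = 29.6 / 159.6 × 100 = 18.5464%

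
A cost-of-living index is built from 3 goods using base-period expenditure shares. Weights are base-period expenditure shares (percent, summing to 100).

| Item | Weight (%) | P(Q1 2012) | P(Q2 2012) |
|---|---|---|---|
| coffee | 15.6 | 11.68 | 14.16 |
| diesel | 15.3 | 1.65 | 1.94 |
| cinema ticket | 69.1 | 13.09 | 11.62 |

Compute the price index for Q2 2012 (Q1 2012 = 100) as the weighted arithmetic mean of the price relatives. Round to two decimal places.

98.24

coffee: 15.6 × (14.16/11.68) = 15.6 × 1.212329 = 18.9123
diesel: 15.3 × (1.94/1.65) = 15.3 × 1.175758 = 17.9891
cinema ticket: 69.1 × (11.62/13.09) = 69.1 × 0.887701 = 61.3401
Index = Σ wᵢ·(p₁ᵢ/p₀ᵢ) = 18.9123 + 17.9891 + 61.3401 = 98.2415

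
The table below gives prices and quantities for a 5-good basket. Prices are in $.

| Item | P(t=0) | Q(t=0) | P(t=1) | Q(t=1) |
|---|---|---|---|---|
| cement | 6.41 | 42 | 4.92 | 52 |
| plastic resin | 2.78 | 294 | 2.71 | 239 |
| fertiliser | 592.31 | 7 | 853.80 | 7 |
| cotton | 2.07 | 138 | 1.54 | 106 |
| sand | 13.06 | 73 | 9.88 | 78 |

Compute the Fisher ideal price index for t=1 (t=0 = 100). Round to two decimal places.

122.36

Laspeyres component (base-period weights):
ΣP(t=1)Q(t=0) = 4.92×42 + 2.71×294 + 853.80×7 + 1.54×138 + 9.88×73 = 206.64 + 796.74 + 5976.6 + 212.52 + 721.24 = 7913.74
ΣP(t=0)Q(t=0) = 6.41×42 + 2.78×294 + 592.31×7 + 2.07×138 + 13.06×73 = 269.22 + 817.32 + 4146.17 + 285.66 + 953.38 = 6471.75
L = 7913.74 / 6471.75 × 100 = 122.2813
Paasche component (current-period weights):
ΣP(t=1)Q(t=1) = 4.92×52 + 2.71×239 + 853.80×7 + 1.54×106 + 9.88×78 = 255.84 + 647.69 + 5976.6 + 163.24 + 770.64 = 7814.01
ΣP(t=0)Q(t=1) = 6.41×52 + 2.78×239 + 592.31×7 + 2.07×106 + 13.06×78 = 333.32 + 664.42 + 4146.17 + 219.42 + 1018.68 = 6382.01
P = 7814.01 / 6382.01 × 100 = 122.4381
Fisher = √(L × P) = √(122.2813 × 122.4381) = 122.3597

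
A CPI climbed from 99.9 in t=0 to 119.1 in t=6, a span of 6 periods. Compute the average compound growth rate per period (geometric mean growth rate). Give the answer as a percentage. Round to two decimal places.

2.97%

Growth factor = (119.1/99.9)^(1/6) = (1.192192)^(1/6) = 1.029732
Growth rate = 1.029732 − 1 = 0.029732 = 2.9732%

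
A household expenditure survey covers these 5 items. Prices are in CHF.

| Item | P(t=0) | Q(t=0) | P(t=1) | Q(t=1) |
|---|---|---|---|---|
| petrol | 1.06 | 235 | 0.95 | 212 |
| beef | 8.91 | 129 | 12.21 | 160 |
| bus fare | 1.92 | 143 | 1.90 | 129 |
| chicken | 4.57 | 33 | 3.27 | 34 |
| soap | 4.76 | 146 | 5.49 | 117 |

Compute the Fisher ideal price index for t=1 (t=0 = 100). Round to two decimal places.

119.54

Laspeyres component (base-period weights):
ΣP(t=1)Q(t=0) = 0.95×235 + 12.21×129 + 1.90×143 + 3.27×33 + 5.49×146 = 223.25 + 1575.09 + 271.7 + 107.91 + 801.54 = 2979.49
ΣP(t=0)Q(t=0) = 1.06×235 + 8.91×129 + 1.92×143 + 4.57×33 + 4.76×146 = 249.1 + 1149.39 + 274.56 + 150.81 + 694.96 = 2518.82
L = 2979.49 / 2518.82 × 100 = 118.2891
Paasche component (current-period weights):
ΣP(t=1)Q(t=1) = 0.95×212 + 12.21×160 + 1.90×129 + 3.27×34 + 5.49×117 = 201.4 + 1953.6 + 245.1 + 111.18 + 642.33 = 3153.61
ΣP(t=0)Q(t=1) = 1.06×212 + 8.91×160 + 1.92×129 + 4.57×34 + 4.76×117 = 224.72 + 1425.6 + 247.68 + 155.38 + 556.92 = 2610.3
P = 3153.61 / 2610.3 × 100 = 120.8141
Fisher = √(L × P) = √(118.2891 × 120.8141) = 119.5449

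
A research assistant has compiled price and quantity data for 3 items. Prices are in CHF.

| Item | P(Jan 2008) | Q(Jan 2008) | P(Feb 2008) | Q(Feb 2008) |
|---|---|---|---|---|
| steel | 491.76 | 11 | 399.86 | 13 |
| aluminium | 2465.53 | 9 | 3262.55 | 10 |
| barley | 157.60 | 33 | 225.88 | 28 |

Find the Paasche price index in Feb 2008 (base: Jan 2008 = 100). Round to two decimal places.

124.50

Paasche price index uses current-period quantities as weights.
ΣP(Feb 2008)·Q(Feb 2008) = 399.86×13 + 3262.55×10 + 225.88×28 = 5198.18 + 32625.5 + 6324.64 = 44148.32
ΣP(Jan 2008)·Q(Feb 2008) = 491.76×13 + 2465.53×10 + 157.60×28 = 6392.88 + 24655.3 + 4412.8 = 35460.98
Index = 44148.32 / 35460.98 × 100 = 124.4983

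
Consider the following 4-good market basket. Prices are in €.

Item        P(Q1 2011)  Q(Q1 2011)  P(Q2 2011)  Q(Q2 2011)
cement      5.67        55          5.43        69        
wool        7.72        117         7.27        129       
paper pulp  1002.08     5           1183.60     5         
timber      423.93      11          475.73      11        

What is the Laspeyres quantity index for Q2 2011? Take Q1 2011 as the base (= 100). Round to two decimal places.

101.58

Laspeyres quantity index uses base-period prices as weights.
ΣP(Q1 2011)·Q(Q2 2011) = 5.67×69 + 7.72×129 + 1002.08×5 + 423.93×11 = 391.23 + 995.88 + 5010.4 + 4663.23 = 11060.74
ΣP(Q1 2011)·Q(Q1 2011) = 5.67×55 + 7.72×117 + 1002.08×5 + 423.93×11 = 311.85 + 903.24 + 5010.4 + 4663.23 = 10888.72
Index = 11060.74 / 10888.72 × 100 = 101.5798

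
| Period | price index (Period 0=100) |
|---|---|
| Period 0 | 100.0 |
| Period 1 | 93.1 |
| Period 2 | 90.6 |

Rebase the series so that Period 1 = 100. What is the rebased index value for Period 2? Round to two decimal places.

Rebased(Period 2) = 90.6 / 93.1 × 100 = 97.3147

97.31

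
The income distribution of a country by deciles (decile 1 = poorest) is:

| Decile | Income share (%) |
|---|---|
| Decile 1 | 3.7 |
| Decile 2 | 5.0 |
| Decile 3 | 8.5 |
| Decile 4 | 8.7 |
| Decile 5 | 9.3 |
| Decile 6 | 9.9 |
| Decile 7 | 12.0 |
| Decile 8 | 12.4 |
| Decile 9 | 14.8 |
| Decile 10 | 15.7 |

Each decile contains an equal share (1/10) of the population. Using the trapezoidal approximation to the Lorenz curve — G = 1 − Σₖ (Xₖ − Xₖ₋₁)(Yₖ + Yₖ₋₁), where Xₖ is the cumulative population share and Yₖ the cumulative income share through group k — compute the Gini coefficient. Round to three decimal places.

0.207

Cumulative income shares Yₖ: 0.0370, 0.0870, 0.1720, 0.2590, 0.3520, 0.4510, 0.5710, 0.6950, 0.8430, 1.0000
Σ (Xₖ−Xₖ₋₁)(Yₖ+Yₖ₋₁) = (1/10)(0.0370+0.0000) + (1/10)(0.0870+0.0370) + (1/10)(0.1720+0.0870) + (1/10)(0.2590+0.1720) + (1/10)(0.3520+0.2590) + (1/10)(0.4510+0.3520) + (1/10)(0.5710+0.4510) + (1/10)(0.6950+0.5710) + (1/10)(0.8430+0.6950) + (1/10)(1.0000+0.8430)
  = 0.0037 + 0.0124 + 0.0259 + 0.0431 + 0.0611 + 0.0803 + 0.1022 + 0.1266 + 0.1538 + 0.1843 = 0.7934
G = 1 − 0.7934 = 0.2066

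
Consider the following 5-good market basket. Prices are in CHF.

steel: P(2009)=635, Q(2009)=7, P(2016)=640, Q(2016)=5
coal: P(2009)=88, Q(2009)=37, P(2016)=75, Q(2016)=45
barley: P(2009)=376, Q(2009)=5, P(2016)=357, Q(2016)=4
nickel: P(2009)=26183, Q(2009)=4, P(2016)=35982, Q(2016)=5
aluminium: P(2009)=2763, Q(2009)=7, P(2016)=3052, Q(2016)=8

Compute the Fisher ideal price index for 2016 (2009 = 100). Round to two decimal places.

130.89

Laspeyres component (base-period weights):
ΣP(2016)Q(2009) = 640×7 + 75×37 + 357×5 + 35982×4 + 3052×7 = 4480 + 2775 + 1785 + 143928 + 21364 = 174332
ΣP(2009)Q(2009) = 635×7 + 88×37 + 376×5 + 26183×4 + 2763×7 = 4445 + 3256 + 1880 + 104732 + 19341 = 133654
L = 174332 / 133654 × 100 = 130.4353
Paasche component (current-period weights):
ΣP(2016)Q(2016) = 640×5 + 75×45 + 357×4 + 35982×5 + 3052×8 = 3200 + 3375 + 1428 + 179910 + 24416 = 212329
ΣP(2009)Q(2016) = 635×5 + 88×45 + 376×4 + 26183×5 + 2763×8 = 3175 + 3960 + 1504 + 130915 + 22104 = 161658
P = 212329 / 161658 × 100 = 131.3446
Fisher = √(L × P) = √(130.4353 × 131.3446) = 130.8891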